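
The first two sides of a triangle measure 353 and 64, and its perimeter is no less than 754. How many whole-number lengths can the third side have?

80

Triangle inequality: 289 < x < 417. Perimeter ≥ 754 gives x ≥ 754 − 353 − 64 = 337.
So 337 ≤ x < 417; integers 337 through 416: 80 values.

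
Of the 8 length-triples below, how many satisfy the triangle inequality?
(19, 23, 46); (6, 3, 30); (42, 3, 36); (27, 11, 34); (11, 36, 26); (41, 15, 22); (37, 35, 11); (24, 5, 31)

(19,23,46): 19+23 ≤ 46 → not valid
(3,6,30): 3+6 ≤ 30 → not valid
(3,36,42): 3+36 ≤ 42 → not valid
(11,27,34): 11+27 > 34 → valid
(11,26,36): 11+26 > 36 → valid
(15,22,41): 15+22 ≤ 41 → not valid
(11,35,37): 11+35 > 37 → valid
(5,24,31): 5+24 ≤ 31 → not valid
3 of the 8 triples form a triangle.

3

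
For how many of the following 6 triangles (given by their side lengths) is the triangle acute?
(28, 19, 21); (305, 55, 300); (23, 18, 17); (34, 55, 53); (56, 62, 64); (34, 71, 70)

5

(28,19,21): 19²+21² = 802 > 784 = 28² → acute
(305,55,300): 55²+300² = 93025 = 305² → right
(23,18,17): 17²+18² = 613 > 529 = 23² → acute
(34,55,53): 34²+53² = 3965 > 3025 = 55² → acute
(56,62,64): 56²+62² = 6980 > 4096 = 64² → acute
(34,71,70): 34²+70² = 6056 > 5041 = 71² → acute
5 of the 6 are acute.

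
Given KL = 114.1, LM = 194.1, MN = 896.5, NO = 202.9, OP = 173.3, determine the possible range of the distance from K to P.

The maximum is all hops collinear in one direction: 114.1 + 194.1 + 896.5 + 202.9 + 173.3 = 1580.9.
The longest hop is 896.5; the others sum to 684.4. Folding the others back against it leaves at least 896.5 − 684.4 = 212.1.

212.1 ≤ KP ≤ 1580.9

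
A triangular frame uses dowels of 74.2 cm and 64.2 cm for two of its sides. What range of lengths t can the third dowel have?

10.0 < t < 138.4 (cm)

By the triangle inequality, t must be less than 74.2 + 64.2 = 138.4 and greater than |74.2 − 64.2| = 10.0.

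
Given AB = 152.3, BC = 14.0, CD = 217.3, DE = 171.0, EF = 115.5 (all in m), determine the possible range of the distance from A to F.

The maximum is all hops collinear in one direction: 152.3 + 14.0 + 217.3 + 171.0 + 115.5 = 670.1.
The longest hop is 217.3; the others sum to 452.8. Since 217.3 ≤ 452.8, the path can fold back on itself completely, so the minimum distance is 0.

0 ≤ AF ≤ 670.1 m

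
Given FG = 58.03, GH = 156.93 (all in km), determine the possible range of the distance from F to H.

By the triangle inequality, |58.03 − 156.93| ≤ FH ≤ 58.03 + 156.93.

98.90 ≤ FH ≤ 214.96 km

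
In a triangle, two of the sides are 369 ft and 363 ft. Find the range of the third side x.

By the triangle inequality, x must be less than 369 + 363 = 732 and greater than |369 − 363| = 6.

6 < x < 732 (ft)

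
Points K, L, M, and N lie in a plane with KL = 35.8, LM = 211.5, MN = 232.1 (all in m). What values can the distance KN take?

The maximum is all hops collinear in one direction: 35.8 + 211.5 + 232.1 = 479.4.
The longest hop is 232.1; the others sum to 247.3. Since 232.1 ≤ 247.3, the path can fold back on itself completely, so the minimum distance is 0.

0 ≤ KN ≤ 479.4 m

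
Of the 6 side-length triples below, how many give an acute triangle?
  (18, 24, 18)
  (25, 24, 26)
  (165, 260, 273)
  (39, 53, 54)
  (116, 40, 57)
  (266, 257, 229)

(18,24,18): 18²+18² = 648 > 576 = 24² → acute
(25,24,26): 24²+25² = 1201 > 676 = 26² → acute
(165,260,273): 165²+260² = 94825 > 74529 = 273² → acute
(39,53,54): 39²+53² = 4330 > 2916 = 54² → acute
(116,40,57): 40+57 ≤ 116, not a triangle
(266,257,229): 229²+257² = 118490 > 70756 = 266² → acute
5 of the 6 are acute.

5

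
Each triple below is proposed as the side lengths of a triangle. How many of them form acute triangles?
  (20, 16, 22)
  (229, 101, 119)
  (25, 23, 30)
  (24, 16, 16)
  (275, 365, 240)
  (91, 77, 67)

(20,16,22): 16²+20² = 656 > 484 = 22² → acute
(229,101,119): 101+119 ≤ 229, not a triangle
(25,23,30): 23²+25² = 1154 > 900 = 30² → acute
(24,16,16): 16²+16² = 512 < 576 = 24² → obtuse
(275,365,240): 240²+275² = 133225 = 365² → right
(91,77,67): 67²+77² = 10418 > 8281 = 91² → acute
3 of the 6 are acute.

3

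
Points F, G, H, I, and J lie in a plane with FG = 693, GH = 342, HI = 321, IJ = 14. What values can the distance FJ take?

The maximum is all hops collinear in one direction: 693 + 342 + 321 + 14 = 1370.
The longest hop is 693; the others sum to 677. Folding the others back against it leaves at least 693 − 677 = 16.

16 ≤ FJ ≤ 1370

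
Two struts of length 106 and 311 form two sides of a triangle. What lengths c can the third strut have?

205 < c < 417

By the triangle inequality, c must be less than 106 + 311 = 417 and greater than |106 − 311| = 205.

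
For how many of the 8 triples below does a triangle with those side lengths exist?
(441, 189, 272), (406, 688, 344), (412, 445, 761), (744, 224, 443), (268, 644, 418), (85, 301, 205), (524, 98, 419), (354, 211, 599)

(189,272,441): 189+272 > 441 → valid
(344,406,688): 344+406 > 688 → valid
(412,445,761): 412+445 > 761 → valid
(224,443,744): 224+443 ≤ 744 → not valid
(268,418,644): 268+418 > 644 → valid
(85,205,301): 85+205 ≤ 301 → not valid
(98,419,524): 98+419 ≤ 524 → not valid
(211,354,599): 211+354 ≤ 599 → not valid
4 of the 8 triples form a triangle.

4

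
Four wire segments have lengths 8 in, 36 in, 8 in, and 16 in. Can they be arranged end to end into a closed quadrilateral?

For a quadrilateral, each side must be shorter than the sum of the others.
Here the longest side is 36, but the remaining 3 sides sum to only 32.

No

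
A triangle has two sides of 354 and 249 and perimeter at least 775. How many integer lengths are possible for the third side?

Triangle inequality: 105 < x < 603. Perimeter ≥ 775 gives x ≥ 775 − 354 − 249 = 172.
So 172 ≤ x < 603; integers 172 through 602: 431 values.

431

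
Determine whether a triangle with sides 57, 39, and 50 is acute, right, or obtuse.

acute

Compare the square of the longest side to the sum of squares of the other two: 39² + 50² = 4021 > 3249 = 57².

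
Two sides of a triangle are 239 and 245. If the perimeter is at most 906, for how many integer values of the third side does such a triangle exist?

Triangle inequality: 6 < x < 484. Perimeter ≤ 906 gives x ≤ 906 − 239 − 245 = 422.
So 6 < x ≤ 422; integers 7 through 422: 416 values.

416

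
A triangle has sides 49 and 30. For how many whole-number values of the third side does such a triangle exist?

59

The third side lies in the open interval (19, 79).
Integers from 20 to 78 inclusive: 78 − 20 + 1 = 59.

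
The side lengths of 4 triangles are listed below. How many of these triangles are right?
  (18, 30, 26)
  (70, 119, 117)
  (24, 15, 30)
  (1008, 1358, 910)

1

(18,30,26): 18²+26² = 1000 > 900 = 30² → acute
(70,119,117): 70²+117² = 18589 > 14161 = 119² → acute
(24,15,30): 15²+24² = 801 < 900 = 30² → obtuse
(1008,1358,910): 910²+1008² = 1844164 = 1358² → right
1 of the 4 is right.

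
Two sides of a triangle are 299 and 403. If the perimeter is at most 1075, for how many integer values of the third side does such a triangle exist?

Triangle inequality: 104 < x < 702. Perimeter ≤ 1075 gives x ≤ 1075 − 299 − 403 = 373.
So 104 < x ≤ 373; integers 105 through 373: 269 values.

269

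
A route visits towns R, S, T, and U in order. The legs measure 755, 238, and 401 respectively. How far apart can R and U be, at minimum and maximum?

The maximum is all hops collinear in one direction: 755 + 238 + 401 = 1394.
The longest hop is 755; the others sum to 639. Folding the others back against it leaves at least 755 − 639 = 116.

116 ≤ RU ≤ 1394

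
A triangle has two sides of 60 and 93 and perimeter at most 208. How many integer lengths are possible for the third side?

Triangle inequality: 33 < x < 153. Perimeter ≤ 208 gives x ≤ 208 − 60 − 93 = 55.
So 33 < x ≤ 55; integers 34 through 55: 22 values.

22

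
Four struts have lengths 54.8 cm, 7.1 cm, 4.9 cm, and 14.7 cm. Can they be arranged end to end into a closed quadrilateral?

For a quadrilateral, each side must be shorter than the sum of the others.
Here the longest side is 54.8, but the remaining 3 sides sum to only 26.7.

No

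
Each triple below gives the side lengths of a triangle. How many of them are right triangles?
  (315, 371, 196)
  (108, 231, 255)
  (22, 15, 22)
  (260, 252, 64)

(315,371,196): 196²+315² = 137641 = 371² → right
(108,231,255): 108²+231² = 65025 = 255² → right
(22,15,22): 15²+22² = 709 > 484 = 22² → acute
(260,252,64): 64²+252² = 67600 = 260² → right
3 of the 4 are right.

3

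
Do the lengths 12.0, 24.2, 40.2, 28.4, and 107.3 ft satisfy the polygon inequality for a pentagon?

For a pentagon, each side must be shorter than the sum of the others.
Here the longest side is 107.3, but the remaining 4 sides sum to only 104.8.

No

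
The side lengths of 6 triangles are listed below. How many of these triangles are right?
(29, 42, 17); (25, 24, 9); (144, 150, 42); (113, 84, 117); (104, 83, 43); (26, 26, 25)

1

(29,42,17): 17²+29² = 1130 < 1764 = 42² → obtuse
(25,24,9): 9²+24² = 657 > 625 = 25² → acute
(144,150,42): 42²+144² = 22500 = 150² → right
(113,84,117): 84²+113² = 19825 > 13689 = 117² → acute
(104,83,43): 43²+83² = 8738 < 10816 = 104² → obtuse
(26,26,25): 25²+26² = 1301 > 676 = 26² → acute
1 of the 6 is right.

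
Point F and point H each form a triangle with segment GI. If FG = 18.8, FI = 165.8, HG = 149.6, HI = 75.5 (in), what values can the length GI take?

147.0 < GI < 184.6

From triangle FGI: |18.8 − 165.8| < GI < 18.8 + 165.8, i.e. 147.0 < GI < 184.6.
From triangle HGI: 74.1 < GI < 225.1.
Both must hold, so GI lies in the intersection.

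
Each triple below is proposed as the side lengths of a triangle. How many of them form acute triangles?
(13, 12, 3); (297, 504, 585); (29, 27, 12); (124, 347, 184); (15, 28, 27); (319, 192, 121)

(13,12,3): 3²+12² = 153 < 169 = 13² → obtuse
(297,504,585): 297²+504² = 342225 = 585² → right
(29,27,12): 12²+27² = 873 > 841 = 29² → acute
(124,347,184): 124+184 ≤ 347, not a triangle
(15,28,27): 15²+27² = 954 > 784 = 28² → acute
(319,192,121): 121+192 ≤ 319, not a triangle
2 of the 6 are acute.

2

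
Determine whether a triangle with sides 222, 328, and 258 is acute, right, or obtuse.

acute

Compare the square of the longest side to the sum of squares of the other two: 222² + 258² = 115848 > 107584 = 328².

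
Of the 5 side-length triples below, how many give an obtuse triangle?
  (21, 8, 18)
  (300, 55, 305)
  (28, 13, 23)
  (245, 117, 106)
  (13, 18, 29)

(21,8,18): 8²+18² = 388 < 441 = 21² → obtuse
(300,55,305): 55²+300² = 93025 = 305² → right
(28,13,23): 13²+23² = 698 < 784 = 28² → obtuse
(245,117,106): 106+117 ≤ 245, not a triangle
(13,18,29): 13²+18² = 493 < 841 = 29² → obtuse
3 of the 5 are obtuse.

3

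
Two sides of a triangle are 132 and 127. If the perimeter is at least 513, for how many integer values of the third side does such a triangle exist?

5

Triangle inequality: 5 < x < 259. Perimeter ≥ 513 gives x ≥ 513 − 132 − 127 = 254.
So 254 ≤ x < 259; integers 254 through 258: 5 values.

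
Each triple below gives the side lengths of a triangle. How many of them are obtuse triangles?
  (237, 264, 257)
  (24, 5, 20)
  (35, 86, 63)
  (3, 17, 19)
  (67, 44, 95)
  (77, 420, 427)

4

(237,264,257): 237²+257² = 122218 > 69696 = 264² → acute
(24,5,20): 5²+20² = 425 < 576 = 24² → obtuse
(35,86,63): 35²+63² = 5194 < 7396 = 86² → obtuse
(3,17,19): 3²+17² = 298 < 361 = 19² → obtuse
(67,44,95): 44²+67² = 6425 < 9025 = 95² → obtuse
(77,420,427): 77²+420² = 182329 = 427² → right
4 of the 6 are obtuse.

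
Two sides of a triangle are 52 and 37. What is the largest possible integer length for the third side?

88

The third side must be strictly less than 52 + 37 = 89.
The largest integer below 89 is 88.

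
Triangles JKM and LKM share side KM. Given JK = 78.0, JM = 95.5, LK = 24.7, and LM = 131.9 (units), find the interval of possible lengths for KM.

107.2 < KM < 156.6

From triangle JKM: |78.0 − 95.5| < KM < 78.0 + 95.5, i.e. 17.5 < KM < 173.5.
From triangle LKM: 107.2 < KM < 156.6.
Both must hold, so KM lies in the intersection.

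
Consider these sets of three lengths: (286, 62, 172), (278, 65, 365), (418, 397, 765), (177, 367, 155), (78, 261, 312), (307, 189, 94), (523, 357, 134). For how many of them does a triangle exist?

2

(62,172,286): 62+172 ≤ 286 → not valid
(65,278,365): 65+278 ≤ 365 → not valid
(397,418,765): 397+418 > 765 → valid
(155,177,367): 155+177 ≤ 367 → not valid
(78,261,312): 78+261 > 312 → valid
(94,189,307): 94+189 ≤ 307 → not valid
(134,357,523): 134+357 ≤ 523 → not valid
2 of the 7 triples form a triangle.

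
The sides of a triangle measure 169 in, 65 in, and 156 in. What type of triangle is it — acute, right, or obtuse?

Compare the square of the longest side to the sum of squares of the other two: 65² + 156² = 28561 = 169².

right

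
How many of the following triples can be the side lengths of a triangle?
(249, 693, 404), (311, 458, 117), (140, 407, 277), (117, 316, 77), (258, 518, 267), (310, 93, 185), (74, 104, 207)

(249,404,693): 249+404 ≤ 693 → not valid
(117,311,458): 117+311 ≤ 458 → not valid
(140,277,407): 140+277 > 407 → valid
(77,117,316): 77+117 ≤ 316 → not valid
(258,267,518): 258+267 > 518 → valid
(93,185,310): 93+185 ≤ 310 → not valid
(74,104,207): 74+104 ≤ 207 → not valid
2 of the 7 triples form a triangle.

2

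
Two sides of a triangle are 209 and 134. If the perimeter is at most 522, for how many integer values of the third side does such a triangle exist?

104

Triangle inequality: 75 < x < 343. Perimeter ≤ 522 gives x ≤ 522 − 209 − 134 = 179.
So 75 < x ≤ 179; integers 76 through 179: 104 values.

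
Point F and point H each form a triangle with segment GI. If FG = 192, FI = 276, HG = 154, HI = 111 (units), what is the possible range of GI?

84 < GI < 265

From triangle FGI: |192 − 276| < GI < 192 + 276, i.e. 84 < GI < 468.
From triangle HGI: 43 < GI < 265.
Both must hold, so GI lies in the intersection.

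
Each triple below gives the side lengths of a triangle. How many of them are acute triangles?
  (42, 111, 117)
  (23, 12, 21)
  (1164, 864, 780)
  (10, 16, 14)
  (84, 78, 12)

3

(42,111,117): 42²+111² = 14085 > 13689 = 117² → acute
(23,12,21): 12²+21² = 585 > 529 = 23² → acute
(1164,864,780): 780²+864² = 1354896 = 1164² → right
(10,16,14): 10²+14² = 296 > 256 = 16² → acute
(84,78,12): 12²+78² = 6228 < 7056 = 84² → obtuse
3 of the 5 are acute.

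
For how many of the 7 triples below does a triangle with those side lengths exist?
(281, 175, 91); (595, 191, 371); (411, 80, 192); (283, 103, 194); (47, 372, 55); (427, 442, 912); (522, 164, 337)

1

(91,175,281): 91+175 ≤ 281 → not valid
(191,371,595): 191+371 ≤ 595 → not valid
(80,192,411): 80+192 ≤ 411 → not valid
(103,194,283): 103+194 > 283 → valid
(47,55,372): 47+55 ≤ 372 → not valid
(427,442,912): 427+442 ≤ 912 → not valid
(164,337,522): 164+337 ≤ 522 → not valid
1 of the 7 triples forms a triangle.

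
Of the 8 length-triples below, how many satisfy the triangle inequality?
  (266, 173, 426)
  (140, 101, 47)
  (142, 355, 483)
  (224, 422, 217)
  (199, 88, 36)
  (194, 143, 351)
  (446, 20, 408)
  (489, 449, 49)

5

(173,266,426): 173+266 > 426 → valid
(47,101,140): 47+101 > 140 → valid
(142,355,483): 142+355 > 483 → valid
(217,224,422): 217+224 > 422 → valid
(36,88,199): 36+88 ≤ 199 → not valid
(143,194,351): 143+194 ≤ 351 → not valid
(20,408,446): 20+408 ≤ 446 → not valid
(49,449,489): 49+449 > 489 → valid
5 of the 8 triples form a triangle.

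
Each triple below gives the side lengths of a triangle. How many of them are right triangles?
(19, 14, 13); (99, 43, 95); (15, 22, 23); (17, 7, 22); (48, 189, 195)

1

(19,14,13): 13²+14² = 365 > 361 = 19² → acute
(99,43,95): 43²+95² = 10874 > 9801 = 99² → acute
(15,22,23): 15²+22² = 709 > 529 = 23² → acute
(17,7,22): 7²+17² = 338 < 484 = 22² → obtuse
(48,189,195): 48²+189² = 38025 = 195² → right
1 of the 5 is right.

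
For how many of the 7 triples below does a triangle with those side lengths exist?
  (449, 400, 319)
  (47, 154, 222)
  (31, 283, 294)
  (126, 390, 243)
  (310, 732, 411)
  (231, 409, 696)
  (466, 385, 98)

(319,400,449): 319+400 > 449 → valid
(47,154,222): 47+154 ≤ 222 → not valid
(31,283,294): 31+283 > 294 → valid
(126,243,390): 126+243 ≤ 390 → not valid
(310,411,732): 310+411 ≤ 732 → not valid
(231,409,696): 231+409 ≤ 696 → not valid
(98,385,466): 98+385 > 466 → valid
3 of the 7 triples form a triangle.

3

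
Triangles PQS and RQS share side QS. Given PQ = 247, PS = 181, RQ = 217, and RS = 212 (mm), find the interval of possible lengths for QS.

From triangle PQS: |247 − 181| < QS < 247 + 181, i.e. 66 < QS < 428.
From triangle RQS: 5 < QS < 429.
Both must hold, so QS lies in the intersection.

66 < QS < 428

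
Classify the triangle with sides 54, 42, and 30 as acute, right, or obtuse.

Compare the square of the longest side to the sum of squares of the other two: 30² + 42² = 2664 < 2916 = 54².

obtuse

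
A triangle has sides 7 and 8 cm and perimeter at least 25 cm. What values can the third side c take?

10 ≤ c < 15

Triangle inequality alone gives 1 < c < 15.
The perimeter condition gives c ≥ 25 − 7 − 8 = 10.
Intersecting the two: 10 ≤ c < 15.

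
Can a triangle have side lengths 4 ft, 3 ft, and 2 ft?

Yes

The longest side is 4, and the other two sum to 5.
Since 5 > 4, the triangle inequality holds.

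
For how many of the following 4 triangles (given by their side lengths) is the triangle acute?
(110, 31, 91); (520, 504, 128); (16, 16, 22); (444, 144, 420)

1

(110,31,91): 31²+91² = 9242 < 12100 = 110² → obtuse
(520,504,128): 128²+504² = 270400 = 520² → right
(16,16,22): 16²+16² = 512 > 484 = 22² → acute
(444,144,420): 144²+420² = 197136 = 444² → right
1 of the 4 is acute.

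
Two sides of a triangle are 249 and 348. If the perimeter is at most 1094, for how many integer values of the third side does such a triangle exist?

Triangle inequality: 99 < x < 597. Perimeter ≤ 1094 gives x ≤ 1094 − 249 − 348 = 497.
So 99 < x ≤ 497; integers 100 through 497: 398 values.

398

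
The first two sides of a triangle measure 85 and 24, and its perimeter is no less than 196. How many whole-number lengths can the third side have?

22

Triangle inequality: 61 < x < 109. Perimeter ≥ 196 gives x ≥ 196 − 85 − 24 = 87.
So 87 ≤ x < 109; integers 87 through 108: 22 values.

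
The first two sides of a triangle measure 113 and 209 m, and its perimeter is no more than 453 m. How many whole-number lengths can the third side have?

35

Triangle inequality: 96 < x < 322. Perimeter ≤ 453 gives x ≤ 453 − 113 − 209 = 131.
So 96 < x ≤ 131; integers 97 through 131: 35 values.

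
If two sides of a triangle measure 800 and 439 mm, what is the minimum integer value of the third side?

The third side must be strictly greater than |800 − 439| = 361.
The smallest integer above 361 is 362.

362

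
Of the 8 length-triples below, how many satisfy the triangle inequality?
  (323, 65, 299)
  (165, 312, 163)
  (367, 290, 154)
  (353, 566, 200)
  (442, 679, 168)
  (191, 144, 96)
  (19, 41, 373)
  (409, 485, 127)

5

(65,299,323): 65+299 > 323 → valid
(163,165,312): 163+165 > 312 → valid
(154,290,367): 154+290 > 367 → valid
(200,353,566): 200+353 ≤ 566 → not valid
(168,442,679): 168+442 ≤ 679 → not valid
(96,144,191): 96+144 > 191 → valid
(19,41,373): 19+41 ≤ 373 → not valid
(127,409,485): 127+409 > 485 → valid
5 of the 8 triples form a triangle.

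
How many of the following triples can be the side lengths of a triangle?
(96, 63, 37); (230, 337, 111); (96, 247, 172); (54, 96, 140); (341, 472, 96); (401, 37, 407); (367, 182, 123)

(37,63,96): 37+63 > 96 → valid
(111,230,337): 111+230 > 337 → valid
(96,172,247): 96+172 > 247 → valid
(54,96,140): 54+96 > 140 → valid
(96,341,472): 96+341 ≤ 472 → not valid
(37,401,407): 37+401 > 407 → valid
(123,182,367): 123+182 ≤ 367 → not valid
5 of the 7 triples form a triangle.

5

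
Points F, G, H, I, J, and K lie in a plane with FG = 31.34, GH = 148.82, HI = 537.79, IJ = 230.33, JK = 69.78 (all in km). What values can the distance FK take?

57.52 ≤ FK ≤ 1018.06 km

The maximum is all hops collinear in one direction: 31.34 + 148.82 + 537.79 + 230.33 + 69.78 = 1018.06.
The longest hop is 537.79; the others sum to 480.27. Folding the others back against it leaves at least 537.79 − 480.27 = 57.52.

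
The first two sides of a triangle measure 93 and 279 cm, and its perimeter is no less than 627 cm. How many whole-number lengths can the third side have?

117

Triangle inequality: 186 < x < 372. Perimeter ≥ 627 gives x ≥ 627 − 93 − 279 = 255.
So 255 ≤ x < 372; integers 255 through 371: 117 values.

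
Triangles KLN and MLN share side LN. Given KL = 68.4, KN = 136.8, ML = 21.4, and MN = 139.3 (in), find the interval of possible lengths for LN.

From triangle KLN: |68.4 − 136.8| < LN < 68.4 + 136.8, i.e. 68.4 < LN < 205.2.
From triangle MLN: 117.9 < LN < 160.7.
Both must hold, so LN lies in the intersection.

117.9 < LN < 160.7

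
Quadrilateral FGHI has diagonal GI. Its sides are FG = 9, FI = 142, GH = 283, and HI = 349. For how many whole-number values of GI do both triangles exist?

From triangle FGI: 133 < GI < 151.
From triangle HGI: 66 < GI < 632.
Intersection: 133 < GI < 151, so integers 134 through 150: 17 values.

17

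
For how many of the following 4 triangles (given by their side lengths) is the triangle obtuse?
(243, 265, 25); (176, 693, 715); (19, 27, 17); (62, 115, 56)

(243,265,25): 25²+243² = 59674 < 70225 = 265² → obtuse
(176,693,715): 176²+693² = 511225 = 715² → right
(19,27,17): 17²+19² = 650 < 729 = 27² → obtuse
(62,115,56): 56²+62² = 6980 < 13225 = 115² → obtuse
3 of the 4 are obtuse.

3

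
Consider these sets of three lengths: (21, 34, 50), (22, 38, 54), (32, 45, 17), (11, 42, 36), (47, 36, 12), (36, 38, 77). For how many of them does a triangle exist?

5

(21,34,50): 21+34 > 50 → valid
(22,38,54): 22+38 > 54 → valid
(17,32,45): 17+32 > 45 → valid
(11,36,42): 11+36 > 42 → valid
(12,36,47): 12+36 > 47 → valid
(36,38,77): 36+38 ≤ 77 → not valid
5 of the 6 triples form a triangle.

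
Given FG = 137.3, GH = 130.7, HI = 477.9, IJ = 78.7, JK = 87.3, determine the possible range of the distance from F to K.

The maximum is all hops collinear in one direction: 137.3 + 130.7 + 477.9 + 78.7 + 87.3 = 911.9.
The longest hop is 477.9; the others sum to 434.0. Folding the others back against it leaves at least 477.9 − 434.0 = 43.9.

43.9 ≤ FK ≤ 911.9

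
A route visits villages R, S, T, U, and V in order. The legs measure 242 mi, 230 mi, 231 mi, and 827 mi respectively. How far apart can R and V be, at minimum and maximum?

The maximum is all hops collinear in one direction: 242 + 230 + 231 + 827 = 1530.
The longest hop is 827; the others sum to 703. Folding the others back against it leaves at least 827 − 703 = 124.

124 ≤ RV ≤ 1530 mi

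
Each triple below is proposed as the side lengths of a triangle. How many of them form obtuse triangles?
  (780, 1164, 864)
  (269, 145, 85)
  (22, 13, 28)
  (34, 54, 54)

(780,1164,864): 780²+864² = 1354896 = 1164² → right
(269,145,85): 85+145 ≤ 269, not a triangle
(22,13,28): 13²+22² = 653 < 784 = 28² → obtuse
(34,54,54): 34²+54² = 4072 > 2916 = 54² → acute
1 of the 4 is obtuse.

1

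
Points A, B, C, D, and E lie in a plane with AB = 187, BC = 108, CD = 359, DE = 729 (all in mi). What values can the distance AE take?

The maximum is all hops collinear in one direction: 187 + 108 + 359 + 729 = 1383.
The longest hop is 729; the others sum to 654. Folding the others back against it leaves at least 729 − 654 = 75.

75 ≤ AE ≤ 1383 mi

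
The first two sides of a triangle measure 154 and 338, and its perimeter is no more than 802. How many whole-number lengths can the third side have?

126

Triangle inequality: 184 < x < 492. Perimeter ≤ 802 gives x ≤ 802 − 154 − 338 = 310.
So 184 < x ≤ 310; integers 185 through 310: 126 values.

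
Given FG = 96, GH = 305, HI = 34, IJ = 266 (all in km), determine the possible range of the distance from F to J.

The maximum is all hops collinear in one direction: 96 + 305 + 34 + 266 = 701.
The longest hop is 305; the others sum to 396. Since 305 ≤ 396, the path can fold back on itself completely, so the minimum distance is 0.

0 ≤ FJ ≤ 701 km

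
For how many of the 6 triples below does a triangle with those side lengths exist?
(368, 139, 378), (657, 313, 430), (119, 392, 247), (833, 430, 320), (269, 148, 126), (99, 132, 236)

3

(139,368,378): 139+368 > 378 → valid
(313,430,657): 313+430 > 657 → valid
(119,247,392): 119+247 ≤ 392 → not valid
(320,430,833): 320+430 ≤ 833 → not valid
(126,148,269): 126+148 > 269 → valid
(99,132,236): 99+132 ≤ 236 → not valid
3 of the 6 triples form a triangle.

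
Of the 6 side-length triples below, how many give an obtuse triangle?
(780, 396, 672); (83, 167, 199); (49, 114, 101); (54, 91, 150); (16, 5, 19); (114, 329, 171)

3

(780,396,672): 396²+672² = 608400 = 780² → right
(83,167,199): 83²+167² = 34778 < 39601 = 199² → obtuse
(49,114,101): 49²+101² = 12602 < 12996 = 114² → obtuse
(54,91,150): 54+91 ≤ 150, not a triangle
(16,5,19): 5²+16² = 281 < 361 = 19² → obtuse
(114,329,171): 114+171 ≤ 329, not a triangle
3 of the 6 are obtuse.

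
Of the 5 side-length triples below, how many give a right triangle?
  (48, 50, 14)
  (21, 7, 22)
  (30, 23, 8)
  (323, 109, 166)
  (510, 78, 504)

(48,50,14): 14²+48² = 2500 = 50² → right
(21,7,22): 7²+21² = 490 > 484 = 22² → acute
(30,23,8): 8²+23² = 593 < 900 = 30² → obtuse
(323,109,166): 109+166 ≤ 323, not a triangle
(510,78,504): 78²+504² = 260100 = 510² → right
2 of the 5 are right.

2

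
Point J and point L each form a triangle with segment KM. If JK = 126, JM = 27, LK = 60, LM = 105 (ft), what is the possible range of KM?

From triangle JKM: |126 − 27| < KM < 126 + 27, i.e. 99 < KM < 153.
From triangle LKM: 45 < KM < 165.
Both must hold, so KM lies in the intersection.

99 < KM < 153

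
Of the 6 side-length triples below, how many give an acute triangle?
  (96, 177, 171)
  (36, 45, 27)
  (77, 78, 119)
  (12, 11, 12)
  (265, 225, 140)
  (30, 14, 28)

3

(96,177,171): 96²+171² = 38457 > 31329 = 177² → acute
(36,45,27): 27²+36² = 2025 = 45² → right
(77,78,119): 77²+78² = 12013 < 14161 = 119² → obtuse
(12,11,12): 11²+12² = 265 > 144 = 12² → acute
(265,225,140): 140²+225² = 70225 = 265² → right
(30,14,28): 14²+28² = 980 > 900 = 30² → acute
3 of the 6 are acute.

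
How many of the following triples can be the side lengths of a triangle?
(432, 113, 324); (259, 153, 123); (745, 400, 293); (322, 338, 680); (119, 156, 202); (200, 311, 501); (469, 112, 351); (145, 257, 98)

(113,324,432): 113+324 > 432 → valid
(123,153,259): 123+153 > 259 → valid
(293,400,745): 293+400 ≤ 745 → not valid
(322,338,680): 322+338 ≤ 680 → not valid
(119,156,202): 119+156 > 202 → valid
(200,311,501): 200+311 > 501 → valid
(112,351,469): 112+351 ≤ 469 → not valid
(98,145,257): 98+145 ≤ 257 → not valid
4 of the 8 triples form a triangle.

4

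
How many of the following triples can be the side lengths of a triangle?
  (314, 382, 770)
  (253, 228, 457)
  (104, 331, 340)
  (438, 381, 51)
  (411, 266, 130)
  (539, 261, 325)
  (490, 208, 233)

(314,382,770): 314+382 ≤ 770 → not valid
(228,253,457): 228+253 > 457 → valid
(104,331,340): 104+331 > 340 → valid
(51,381,438): 51+381 ≤ 438 → not valid
(130,266,411): 130+266 ≤ 411 → not valid
(261,325,539): 261+325 > 539 → valid
(208,233,490): 208+233 ≤ 490 → not valid
3 of the 7 triples form a triangle.

3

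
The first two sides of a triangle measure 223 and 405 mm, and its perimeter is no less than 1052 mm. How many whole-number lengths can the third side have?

Triangle inequality: 182 < x < 628. Perimeter ≥ 1052 gives x ≥ 1052 − 223 − 405 = 424.
So 424 ≤ x < 628; integers 424 through 627: 204 values.

204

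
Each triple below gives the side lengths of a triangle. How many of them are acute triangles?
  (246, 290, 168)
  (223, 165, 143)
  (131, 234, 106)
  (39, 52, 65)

1

(246,290,168): 168²+246² = 88740 > 84100 = 290² → acute
(223,165,143): 143²+165² = 47674 < 49729 = 223² → obtuse
(131,234,106): 106²+131² = 28397 < 54756 = 234² → obtuse
(39,52,65): 39²+52² = 4225 = 65² → right
1 of the 4 is acute.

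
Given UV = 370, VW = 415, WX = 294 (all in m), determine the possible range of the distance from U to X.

The maximum is all hops collinear in one direction: 370 + 415 + 294 = 1079.
The longest hop is 415; the others sum to 664. Since 415 ≤ 664, the path can fold back on itself completely, so the minimum distance is 0.

0 ≤ UX ≤ 1079 m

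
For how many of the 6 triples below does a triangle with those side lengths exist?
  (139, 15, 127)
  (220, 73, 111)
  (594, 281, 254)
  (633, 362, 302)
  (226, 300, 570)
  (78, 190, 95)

2

(15,127,139): 15+127 > 139 → valid
(73,111,220): 73+111 ≤ 220 → not valid
(254,281,594): 254+281 ≤ 594 → not valid
(302,362,633): 302+362 > 633 → valid
(226,300,570): 226+300 ≤ 570 → not valid
(78,95,190): 78+95 ≤ 190 → not valid
2 of the 6 triples form a triangle.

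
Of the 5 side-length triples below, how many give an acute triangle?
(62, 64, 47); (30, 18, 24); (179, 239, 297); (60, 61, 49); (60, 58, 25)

4

(62,64,47): 47²+62² = 6053 > 4096 = 64² → acute
(30,18,24): 18²+24² = 900 = 30² → right
(179,239,297): 179²+239² = 89162 > 88209 = 297² → acute
(60,61,49): 49²+60² = 6001 > 3721 = 61² → acute
(60,58,25): 25²+58² = 3989 > 3600 = 60² → acute
4 of the 5 are acute.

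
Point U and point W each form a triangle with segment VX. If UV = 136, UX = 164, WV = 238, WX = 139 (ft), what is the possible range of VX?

99 < VX < 300

From triangle UVX: |136 − 164| < VX < 136 + 164, i.e. 28 < VX < 300.
From triangle WVX: 99 < VX < 377.
Both must hold, so VX lies in the intersection.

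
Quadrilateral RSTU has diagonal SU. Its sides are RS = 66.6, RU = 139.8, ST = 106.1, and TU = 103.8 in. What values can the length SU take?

From triangle RSU: |66.6 − 139.8| < SU < 66.6 + 139.8, i.e. 73.2 < SU < 206.4.
From triangle TSU: 2.3 < SU < 209.9.
Both must hold, so SU lies in the intersection.

73.2 < SU < 206.4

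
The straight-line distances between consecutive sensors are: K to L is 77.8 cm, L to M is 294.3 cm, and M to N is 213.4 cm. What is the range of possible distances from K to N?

3.1 ≤ KN ≤ 585.5 cm

The maximum is all hops collinear in one direction: 77.8 + 294.3 + 213.4 = 585.5.
The longest hop is 294.3; the others sum to 291.2. Folding the others back against it leaves at least 294.3 − 291.2 = 3.1.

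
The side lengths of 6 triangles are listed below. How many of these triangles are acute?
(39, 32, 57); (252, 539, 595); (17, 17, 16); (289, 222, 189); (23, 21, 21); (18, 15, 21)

4

(39,32,57): 32²+39² = 2545 < 3249 = 57² → obtuse
(252,539,595): 252²+539² = 354025 = 595² → right
(17,17,16): 16²+17² = 545 > 289 = 17² → acute
(289,222,189): 189²+222² = 85005 > 83521 = 289² → acute
(23,21,21): 21²+21² = 882 > 529 = 23² → acute
(18,15,21): 15²+18² = 549 > 441 = 21² → acute
4 of the 6 are acute.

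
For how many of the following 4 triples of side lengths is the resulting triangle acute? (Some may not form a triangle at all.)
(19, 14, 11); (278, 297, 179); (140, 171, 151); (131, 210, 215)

(19,14,11): 11²+14² = 317 < 361 = 19² → obtuse
(278,297,179): 179²+278² = 109325 > 88209 = 297² → acute
(140,171,151): 140²+151² = 42401 > 29241 = 171² → acute
(131,210,215): 131²+210² = 61261 > 46225 = 215² → acute
3 of the 4 are acute.

3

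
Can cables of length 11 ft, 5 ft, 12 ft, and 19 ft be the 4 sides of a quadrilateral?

Yes

A quadrilateral exists iff every side is shorter than the sum of the others — equivalently, the longest side is less than the sum of the rest.
Longest side 19 < 28 (sum of the remaining 3), so yes.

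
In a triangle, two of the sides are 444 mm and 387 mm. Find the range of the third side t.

By the triangle inequality, t must be less than 444 + 387 = 831 and greater than |444 − 387| = 57.

57 < t < 831 (mm)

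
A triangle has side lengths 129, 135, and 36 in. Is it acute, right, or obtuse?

obtuse

Compare the square of the longest side to the sum of squares of the other two: 36² + 129² = 17937 < 18225 = 135².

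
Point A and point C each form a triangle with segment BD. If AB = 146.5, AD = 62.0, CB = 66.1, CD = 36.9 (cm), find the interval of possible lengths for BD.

84.5 < BD < 103.0

From triangle ABD: |146.5 − 62.0| < BD < 146.5 + 62.0, i.e. 84.5 < BD < 208.5.
From triangle CBD: 29.2 < BD < 103.0.
Both must hold, so BD lies in the intersection.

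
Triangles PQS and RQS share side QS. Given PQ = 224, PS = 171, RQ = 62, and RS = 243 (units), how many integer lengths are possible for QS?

From triangle PQS: 53 < QS < 395.
From triangle RQS: 181 < QS < 305.
Intersection: 181 < QS < 305, so integers 182 through 304: 123 values.

123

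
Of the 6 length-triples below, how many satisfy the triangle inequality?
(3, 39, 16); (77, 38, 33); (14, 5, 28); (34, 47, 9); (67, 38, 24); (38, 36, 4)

1

(3,16,39): 3+16 ≤ 39 → not valid
(33,38,77): 33+38 ≤ 77 → not valid
(5,14,28): 5+14 ≤ 28 → not valid
(9,34,47): 9+34 ≤ 47 → not valid
(24,38,67): 24+38 ≤ 67 → not valid
(4,36,38): 4+36 > 38 → valid
1 of the 6 triples forms a triangle.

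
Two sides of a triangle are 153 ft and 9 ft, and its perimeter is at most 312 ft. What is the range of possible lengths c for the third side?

144 < c ≤ 150

Triangle inequality alone gives 144 < c < 162.
The perimeter condition gives c ≤ 312 − 153 − 9 = 150.
Intersecting the two: 144 < c ≤ 150.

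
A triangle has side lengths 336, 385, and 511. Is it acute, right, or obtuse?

Compare the square of the longest side to the sum of squares of the other two: 336² + 385² = 261121 = 511².

right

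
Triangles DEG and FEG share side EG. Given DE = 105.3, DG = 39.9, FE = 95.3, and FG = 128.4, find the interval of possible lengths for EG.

65.4 < EG < 145.2

From triangle DEG: |105.3 − 39.9| < EG < 105.3 + 39.9, i.e. 65.4 < EG < 145.2.
From triangle FEG: 33.1 < EG < 223.7.
Both must hold, so EG lies in the intersection.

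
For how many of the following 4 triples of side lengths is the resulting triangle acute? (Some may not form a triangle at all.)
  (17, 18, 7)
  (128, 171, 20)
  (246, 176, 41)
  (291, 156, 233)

(17,18,7): 7²+17² = 338 > 324 = 18² → acute
(128,171,20): 20+128 ≤ 171, not a triangle
(246,176,41): 41+176 ≤ 246, not a triangle
(291,156,233): 156²+233² = 78625 < 84681 = 291² → obtuse
1 of the 4 is acute.

1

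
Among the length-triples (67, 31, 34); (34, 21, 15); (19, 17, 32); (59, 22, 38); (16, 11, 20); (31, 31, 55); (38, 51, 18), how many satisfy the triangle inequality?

6

(31,34,67): 31+34 ≤ 67 → not valid
(15,21,34): 15+21 > 34 → valid
(17,19,32): 17+19 > 32 → valid
(22,38,59): 22+38 > 59 → valid
(11,16,20): 11+16 > 20 → valid
(31,31,55): 31+31 > 55 → valid
(18,38,51): 18+38 > 51 → valid
6 of the 7 triples form a triangle.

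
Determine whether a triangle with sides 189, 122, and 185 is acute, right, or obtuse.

acute

Compare the square of the longest side to the sum of squares of the other two: 122² + 185² = 49109 > 35721 = 189².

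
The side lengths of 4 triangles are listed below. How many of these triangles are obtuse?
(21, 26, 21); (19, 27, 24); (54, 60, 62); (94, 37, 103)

(21,26,21): 21²+21² = 882 > 676 = 26² → acute
(19,27,24): 19²+24² = 937 > 729 = 27² → acute
(54,60,62): 54²+60² = 6516 > 3844 = 62² → acute
(94,37,103): 37²+94² = 10205 < 10609 = 103² → obtuse
1 of the 4 is obtuse.

1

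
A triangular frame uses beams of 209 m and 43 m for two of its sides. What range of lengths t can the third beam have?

By the triangle inequality, t must be less than 209 + 43 = 252 and greater than |209 − 43| = 166.

166 < t < 252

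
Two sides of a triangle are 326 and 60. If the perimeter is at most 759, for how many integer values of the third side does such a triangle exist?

107

Triangle inequality: 266 < x < 386. Perimeter ≤ 759 gives x ≤ 759 − 326 − 60 = 373.
So 266 < x ≤ 373; integers 267 through 373: 107 values.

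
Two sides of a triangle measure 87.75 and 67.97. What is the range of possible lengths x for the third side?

By the triangle inequality, x must be less than 87.75 + 67.97 = 155.72 and greater than |87.75 − 67.97| = 19.78.

19.78 < x < 155.72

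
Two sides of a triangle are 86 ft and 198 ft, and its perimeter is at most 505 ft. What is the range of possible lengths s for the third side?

112 < s ≤ 221 ft

Triangle inequality alone gives 112 < s < 284.
The perimeter condition gives s ≤ 505 − 86 − 198 = 221.
Intersecting the two: 112 < s ≤ 221.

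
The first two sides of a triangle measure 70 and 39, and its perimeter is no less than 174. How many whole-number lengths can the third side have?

Triangle inequality: 31 < x < 109. Perimeter ≥ 174 gives x ≥ 174 − 70 − 39 = 65.
So 65 ≤ x < 109; integers 65 through 108: 44 values.

44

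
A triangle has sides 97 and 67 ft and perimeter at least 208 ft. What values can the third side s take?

44 ≤ s < 164

Triangle inequality alone gives 30 < s < 164.
The perimeter condition gives s ≥ 208 − 97 − 67 = 44.
Intersecting the two: 44 ≤ s < 164.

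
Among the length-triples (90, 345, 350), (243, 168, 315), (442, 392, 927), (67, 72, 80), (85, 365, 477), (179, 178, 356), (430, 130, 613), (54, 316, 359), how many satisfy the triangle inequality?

(90,345,350): 90+345 > 350 → valid
(168,243,315): 168+243 > 315 → valid
(392,442,927): 392+442 ≤ 927 → not valid
(67,72,80): 67+72 > 80 → valid
(85,365,477): 85+365 ≤ 477 → not valid
(178,179,356): 178+179 > 356 → valid
(130,430,613): 130+430 ≤ 613 → not valid
(54,316,359): 54+316 > 359 → valid
5 of the 8 triples form a triangle.

5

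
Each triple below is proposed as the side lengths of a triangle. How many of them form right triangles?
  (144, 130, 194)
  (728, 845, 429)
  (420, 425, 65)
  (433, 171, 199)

3

(144,130,194): 130²+144² = 37636 = 194² → right
(728,845,429): 429²+728² = 714025 = 845² → right
(420,425,65): 65²+420² = 180625 = 425² → right
(433,171,199): 171+199 ≤ 433, not a triangle
3 of the 4 are right.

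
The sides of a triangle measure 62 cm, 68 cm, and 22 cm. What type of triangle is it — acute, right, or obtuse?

obtuse

Compare the square of the longest side to the sum of squares of the other two: 22² + 62² = 4328 < 4624 = 68².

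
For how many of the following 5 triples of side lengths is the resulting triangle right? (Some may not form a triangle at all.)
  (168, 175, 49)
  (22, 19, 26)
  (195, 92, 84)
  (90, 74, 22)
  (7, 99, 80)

(168,175,49): 49²+168² = 30625 = 175² → right
(22,19,26): 19²+22² = 845 > 676 = 26² → acute
(195,92,84): 84+92 ≤ 195, not a triangle
(90,74,22): 22²+74² = 5960 < 8100 = 90² → obtuse
(7,99,80): 7+80 ≤ 99, not a triangle
1 of the 5 is right.

1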